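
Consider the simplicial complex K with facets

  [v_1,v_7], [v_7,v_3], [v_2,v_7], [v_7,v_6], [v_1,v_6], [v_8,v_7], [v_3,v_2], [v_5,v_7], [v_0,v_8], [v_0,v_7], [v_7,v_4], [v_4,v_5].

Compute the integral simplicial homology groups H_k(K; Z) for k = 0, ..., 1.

H_0 = Z,  H_1 = Z^4.

We work with the vertex ordering v_0 < v_1 < v_2 < v_3 < v_4 < v_5 < v_6 < v_7 < v_8. The simplices of K, each written with vertices in increasing order, are:

  0-simplices (9): [v_0], [v_1], [v_2], [v_3], [v_4], [v_5], [v_6], [v_7], [v_8]
  1-simplices (12): [v_0,v_7], [v_0,v_8], [v_1,v_6], [v_1,v_7], [v_2,v_3], [v_2,v_7], [v_3,v_7], [v_4,v_5], [v_4,v_7], [v_5,v_7], [v_6,v_7], [v_7,v_8]

Hence C_0 ≅ Z^9, C_1 ≅ Z^12.

∂_1: C_1 → C_0 maps an edge to its endpoints' difference, ∂[p,q] = q − p.
As a 9×12 matrix over Z this has rank 8, with invariant factors (1,1,1,1,1,1,1,1).

Now H_k = ker ∂_k / im ∂_{k+1}, so:

  H_0: rank C_0 − rank ∂_1 = 9 − 8 = 1, and the invariant factors of ∂_1 are all 1, so H_0 = Z.
  H_1: rank ker ∂_1 − rank ∂_2 = (12 − 8) − 0 = 4, and there is no ∂_2, so H_1 = Z^4.

As a check, the Euler characteristic is 9 − 12 = -3, which agrees with 1 − 4 = -3.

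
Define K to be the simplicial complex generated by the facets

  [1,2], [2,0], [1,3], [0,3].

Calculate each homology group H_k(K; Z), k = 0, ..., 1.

Take the total order 0 < 1 < 2 < 3 on the vertex set. Then K (dimension 1) consists of the simplices:

  0-simplices (4): [0], [1], [2], [3]
  1-simplices (4): [0,2], [0,3], [1,2], [1,3]

Hence C_0 ≅ Z^4, C_1 ≅ Z^4.

Boundary ∂_1: C_1 → C_0 is given by ∂[p,q] = [q] − [p].
As a 4×4 matrix over Z this has rank 3, with invariant factors (1,1,1).

Now H_k = ker ∂_k / im ∂_{k+1}, so:

  H_0: rank C_0 − rank ∂_1 = 4 − 3 = 1, and the invariant factors of ∂_1 are all 1, so H_0 ≅ Z.
  H_1: rank ker ∂_1 − rank ∂_2 = (4 − 3) − 0 = 1, and there is no ∂_2, so H_1 ≅ Z.

(K is a triangulation of the circle S^1.)

H_0 ≅ Z,  H_1 ≅ Z.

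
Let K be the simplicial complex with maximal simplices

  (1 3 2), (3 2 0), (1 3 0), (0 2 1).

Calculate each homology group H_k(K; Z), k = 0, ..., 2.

Take the total order 0 < 1 < 2 < 3 on the vertex set. Then K (dimension 2) consists of the simplices:

  0-simplices (4): [0], [1], [2], [3]
  1-simplices (6): [0,1], [0,2], [0,3], [1,2], [1,3], [2,3]
  2-simplices (4): [0,1,2], [0,1,3], [0,2,3], [1,2,3]

so the chain groups are C_0 ≅ Z^4, C_1 ≅ Z^6, C_2 ≅ Z^4.

The boundary map ∂_1: C_1 → C_0 is given by ∂[p,q] = [q] − [p].
As a 4×6 matrix over Z this has rank 3, with invariant factors (1,1,1).

∂_2: C_2 → C_1 maps a triangle to the signed sum of its edges. For instance
  ∂[0,2,3] = [2,3] − [0,3] + [0,2],
  ∂[0,1,2] = [1,2] − [0,2] + [0,1].
The 6×4 boundary matrix has rank 3 and Smith normal form diag(1,1,1).

Computing H_k = (kernel of ∂_k) / (image of ∂_{k+1}):

  H_0: rank C_0 − rank ∂_1 = 4 − 3 = 1, and the invariant factors of ∂_1 are all 1, so H_0 = Z.
  H_1: rank ker ∂_1 − rank ∂_2 = (6 − 3) − 3 = 0, and the invariant factors of ∂_2 are all 1, so H_1 = 0.
  H_2: rank ker ∂_2 − rank ∂_3 = (4 − 3) − 0 = 1, and there is no ∂_3, so H_2 = Z.

As a check, the Euler characteristic is 4 − 6 + 4 = 2, which agrees with 1 − 0 + 1 = 2.
(K is a triangulation of the 2-sphere S^2.)

H_0 ≅ Z,  H_1 = 0,  H_2 ≅ Z.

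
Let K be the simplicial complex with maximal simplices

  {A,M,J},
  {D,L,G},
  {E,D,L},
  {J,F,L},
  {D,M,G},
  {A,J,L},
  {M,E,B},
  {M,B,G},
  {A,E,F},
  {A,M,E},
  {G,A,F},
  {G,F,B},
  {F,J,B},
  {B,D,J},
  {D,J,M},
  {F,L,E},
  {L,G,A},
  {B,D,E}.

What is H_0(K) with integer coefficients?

Order the vertices as A < B < D < E < F < G < J < L < M. Listing each simplex with vertices in this order, K has dimension 2 with simplices:

  0-simplices (9): A, B, D, E, F, G, J, L, M
  1-simplices (27): AE, AF, AG, AJ, AL, AM, BD, BE, BF, BG, BJ, BM, DE, DG, DJ, DL, DM, EF, EL, EM, FG, FJ, FL, GL, GM, JL, JM
  2-simplices (18): AEF, AEM, AFG, AGL, AJL, AJM, BDE, BDJ, BEM, BFG, BFJ, BGM, DEL, DGL, DGM, DJM, EFL, FJL

Hence C_0 ≅ Z^9, C_1 ≅ Z^27, C_2 ≅ Z^18.

Boundary ∂_1: C_1 → C_0 maps an edge to its endpoints' difference, ∂[p,q] = q − p.
As a 9×27 matrix over Z this has rank 8, with invariant factors (1,1,1,1,1,1,1,1).

The boundary map ∂_2: C_2 → C_1 maps a triangle to the signed sum of its edges. For instance
  ∂AEM = EM − AM + AE,
  ∂DEL = EL − DL + DE.
The resulting 27×18 matrix has rank 18, and its Smith normal form has invariant factors (1,1,1,1,1,1,1,1,1,1,1,1,1,1,1,1,1,2).

Now H_k = ker ∂_k / im ∂_{k+1}, so:

  H_0: rank C_0 − rank ∂_1 = 9 − 8 = 1, and the invariant factors of ∂_1 are all 1, so H_0 ≅ Z.

H_0 ≅ Z.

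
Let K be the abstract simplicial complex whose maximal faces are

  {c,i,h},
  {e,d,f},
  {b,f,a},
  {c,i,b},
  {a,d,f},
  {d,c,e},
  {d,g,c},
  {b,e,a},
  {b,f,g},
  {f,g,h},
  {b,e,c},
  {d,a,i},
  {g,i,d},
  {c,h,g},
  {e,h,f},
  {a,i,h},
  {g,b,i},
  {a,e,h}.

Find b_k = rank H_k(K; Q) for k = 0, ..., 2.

b_0 = 1, b_1 = 1, b_2 = 0.

We work with the vertex ordering a < b < c < d < e < f < g < h < i. The simplices of K, each written with vertices in increasing order, are:

  0-simplices (9): a, b, c, d, e, f, g, h, i
  1-simplices (27): ab, ad, ae, af, ah, ai, bc, be, bf, bg, bi, cd, ce, cg, ch, ci, de, df, dg, di, ef, eh, fg, fh, gh, gi, hi
  2-simplices (18): abe, abf, adf, adi, aeh, ahi, bce, bci, bfg, bgi, cde, cdg, cgh, chi, def, dgi, efh, fgh

so the chain groups are C_0 ≅ Z^9, C_1 ≅ Z^27, C_2 ≅ Z^18.

Boundary ∂_1: C_1 → C_0 maps an edge to its endpoints' difference, ∂[p,q] = q − p. For instance
  ∂ch = h − c.
The resulting 9×27 matrix has rank 8, and its Smith normal form has invariant factors (1,1,1,1,1,1,1,1).

Boundary ∂_2: C_2 → C_1 acts by ∂[p,q,r] = [q,r] − [p,r] + [p,q]. For instance
  ∂dgi = gi − di + dg,
  ∂def = ef − df + de.
The resulting 27×18 matrix has rank 18, and its Smith normal form has invariant factors (1,1,1,1,1,1,1,1,1,1,1,1,1,1,1,1,1,2).

Computing H_k = (kernel of ∂_k) / (image of ∂_{k+1}):

  H_0: rank C_0 − rank ∂_1 = 9 − 8 = 1, and the invariant factors of ∂_1 are all 1, so H_0 = Z.
  H_1: rank ker ∂_1 − rank ∂_2 = (27 − 8) − 18 = 1, and ∂_2 has invariant factor 2 > 1, so H_1 = Z × Z/2.
  H_2: rank ker ∂_2 − rank ∂_3 = (18 − 18) − 0 = 0, and there is no ∂_3, so H_2 = 0.

As a check, the Euler characteristic is 9 − 27 + 18 = 0, which agrees with 1 − 1 + 0 = 0.

Hence the Betti numbers are b_0 = 1, b_1 = 1, b_2 = 0.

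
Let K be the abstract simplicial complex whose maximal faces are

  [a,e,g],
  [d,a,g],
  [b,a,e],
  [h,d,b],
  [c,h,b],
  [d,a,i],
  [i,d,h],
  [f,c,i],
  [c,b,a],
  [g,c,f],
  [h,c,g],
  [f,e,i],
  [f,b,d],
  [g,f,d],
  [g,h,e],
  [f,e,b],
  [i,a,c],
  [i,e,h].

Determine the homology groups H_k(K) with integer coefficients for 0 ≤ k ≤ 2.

H_0 = Z,  H_1 = Z^2,  H_2 = Z.

We work with the vertex ordering a < b < c < d < e < f < g < h < i. The simplices of K, each written with vertices in increasing order, are:

  0-simplices (9): a, b, c, d, e, f, g, h, i
  1-simplices (27): ab, ac, ad, ae, ag, ai, bc, bd, be, bf, bh, cf, cg, ch, ci, df, dg, dh, di, ef, eg, eh, ei, fg, fi, gh, hi
  2-simplices (18): abc, abe, aci, adg, adi, aeg, bch, bdf, bdh, bef, cfg, cfi, cgh, dfg, dhi, efi, egh, ehi

giving chain groups C_0 ≅ Z^9, C_1 ≅ Z^27, C_2 ≅ Z^18.

The boundary map ∂_1: C_1 → C_0 maps an edge to its endpoints' difference, ∂[p,q] = q − p. For instance
  ∂dh = h − d.
The resulting 9×27 matrix has rank 8, and its Smith normal form has invariant factors (1,1,1,1,1,1,1,1).

Boundary ∂_2: C_2 → C_1 acts by ∂[p,q,r] = [q,r] − [p,r] + [p,q]. For instance
  ∂egh = gh − eh + eg,
  ∂cgh = gh − ch + cg.
The 27×18 boundary matrix has rank 17 and Smith normal form diag(1,1,1,1,1,1,1,1,1,1,1,1,1,1,1,1,1).

From H_k ≅ ker(∂_k) / im(∂_{k+1}) we obtain:

  H_0: rank C_0 − rank ∂_1 = 9 − 8 = 1, and the invariant factors of ∂_1 are all 1, so H_0 ≅ Z.
  H_1: rank ker ∂_1 − rank ∂_2 = (27 − 8) − 17 = 2, and the invariant factors of ∂_2 are all 1, so H_1 ≅ Z^2.
  H_2: rank ker ∂_2 − rank ∂_3 = (18 − 17) − 0 = 1, and there is no ∂_3, so H_2 ≅ Z.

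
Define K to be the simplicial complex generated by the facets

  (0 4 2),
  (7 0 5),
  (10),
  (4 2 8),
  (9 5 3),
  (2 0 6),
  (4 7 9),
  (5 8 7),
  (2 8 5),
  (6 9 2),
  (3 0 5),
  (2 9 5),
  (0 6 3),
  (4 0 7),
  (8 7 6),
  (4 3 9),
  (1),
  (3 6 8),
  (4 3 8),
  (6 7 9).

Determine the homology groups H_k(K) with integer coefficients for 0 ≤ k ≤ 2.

Take the total order 0 < 1 < 2 < 3 < 4 < 5 < 6 < 7 < 8 < 9 < 10 on the vertex set. Then K (dimension 2) consists of the simplices:

  0-simplices (11): [0], [1], [2], [3], [4], [5], [6], [7], [8], [9], [10]
  1-simplices (27): (27 of them)
  2-simplices (18): [0,2,4], [0,2,6], [0,3,5], [0,3,6], [0,4,7], [0,5,7], [2,4,8], [2,5,8], [2,5,9], [2,6,9], [3,4,8], [3,4,9], [3,5,9], [3,6,8], [4,7,9], [5,7,8], [6,7,8], [6,7,9]

so the chain groups are C_0 ≅ Z^11, C_1 ≅ Z^27, C_2 ≅ Z^18.

The boundary map ∂_1: C_1 → C_0 sends each edge [p,q] (with p < q) to q − p. For instance
  ∂[4,7] = [7] − [4].
The resulting 11×27 matrix has rank 8, and its Smith normal form has invariant factors (1,1,1,1,1,1,1,1).

Boundary ∂_2: C_2 → C_1 sends each 2-simplex [p,q,r] to [q,r] − [p,r] + [p,q]. For instance
  ∂[3,4,8] = [4,8] − [3,8] + [3,4],
  ∂[3,5,9] = [5,9] − [3,9] + [3,5].
The resulting 27×18 matrix has rank 17, and its Smith normal form has invariant factors (1,1,1,1,1,1,1,1,1,1,1,1,1,1,1,1,1).

Reading off H_k = ker ∂_k / im ∂_{k+1}:

  H_0: rank C_0 − rank ∂_1 = 11 − 8 = 3, and the invariant factors of ∂_1 are all 1, so H_0 ≅ Z^3.
  H_1: rank ker ∂_1 − rank ∂_2 = (27 − 8) − 17 = 2, and the invariant factors of ∂_2 are all 1, so H_1 ≅ Z^2.
  H_2: rank ker ∂_2 − rank ∂_3 = (18 − 17) − 0 = 1, and there is no ∂_3, so H_2 ≅ Z.

As a check, the Euler characteristic is 11 − 27 + 18 = 2, which agrees with 3 − 2 + 1 = 2.

H_0 ≅ Z^3,  H_1 ≅ Z^2,  H_2 ≅ Z.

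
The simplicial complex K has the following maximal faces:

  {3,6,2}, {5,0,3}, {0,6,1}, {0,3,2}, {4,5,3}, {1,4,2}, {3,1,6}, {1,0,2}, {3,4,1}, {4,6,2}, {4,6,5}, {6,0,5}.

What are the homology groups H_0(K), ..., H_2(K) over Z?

Order the vertices as 0 < 1 < 2 < 3 < 4 < 5 < 6. Listing each simplex with vertices in this order, K has dimension 2 with simplices:

  0-simplices (7): [0], [1], [2], [3], [4], [5], [6]
  1-simplices (18): [0,1], [0,2], [0,3], [0,5], [0,6], [1,2], [1,3], [1,4], [1,6], [2,3], [2,4], [2,6], [3,4], [3,5], [3,6], [4,5], [4,6], [5,6]
  2-simplices (12): [0,1,2], [0,1,6], [0,2,3], [0,3,5], [0,5,6], [1,2,4], [1,3,4], [1,3,6], [2,3,6], [2,4,6], [3,4,5], [4,5,6]

Hence C_0 ≅ Z^7, C_1 ≅ Z^18, C_2 ≅ Z^12.

∂_1: C_1 → C_0 sends each edge [p,q] (with p < q) to q − p. For instance
  ∂[0,1] = [1] − [0].
This gives a 7×18 integer matrix of rank 6; reducing to Smith normal form yields diagonal entries (1,1,1,1,1,1).

∂_2: C_2 → C_1 maps a triangle to the signed sum of its edges. For instance
  ∂[0,3,5] = [3,5] − [0,5] + [0,3],
  ∂[0,1,6] = [1,6] − [0,6] + [0,1].
The 18×12 boundary matrix has rank 12 and Smith normal form diag(1,1,1,1,1,1,1,1,1,1,1,2).

Now H_k = ker ∂_k / im ∂_{k+1}, so:

  H_0: rank C_0 − rank ∂_1 = 7 − 6 = 1, and the invariant factors of ∂_1 are all 1, so H_0 = Z.
  H_1: rank ker ∂_1 − rank ∂_2 = (18 − 6) − 12 = 0, and ∂_2 has invariant factor 2 > 1, so H_1 = Z/2Z.
  H_2: rank ker ∂_2 − rank ∂_3 = (12 − 12) − 0 = 0, and there is no ∂_3, so H_2 = 0.

As a check, the Euler characteristic is 7 − 18 + 12 = 1, which agrees with 1 − 0 + 0 = 1.
(K is a triangulation of the real projective plane RP^2.)

H_0 ≅ Z,  H_1 ≅ Z/2Z,  H_2 = 0.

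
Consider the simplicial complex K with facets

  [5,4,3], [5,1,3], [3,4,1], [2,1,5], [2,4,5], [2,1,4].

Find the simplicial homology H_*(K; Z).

Order the vertices as 1 < 2 < 3 < 4 < 5. Listing each simplex with vertices in this order, K has dimension 2 with simplices:

  0-simplices (5): [1], [2], [3], [4], [5]
  1-simplices (9): [1,2], [1,3], [1,4], [1,5], [2,4], [2,5], [3,4], [3,5], [4,5]
  2-simplices (6): [1,2,4], [1,2,5], [1,3,4], [1,3,5], [2,4,5], [3,4,5]

so the chain groups are C_0 ≅ Z^5, C_1 ≅ Z^9, C_2 ≅ Z^6.

∂_1: C_1 → C_0 maps an edge to its endpoints' difference, ∂[p,q] = q − p. For instance
  ∂[1,2] = [2] − [1].
This gives a 5×9 integer matrix of rank 4; reducing to Smith normal form yields diagonal entries (1,1,1,1).

Boundary ∂_2: C_2 → C_1 acts by ∂[p,q,r] = [q,r] − [p,r] + [p,q]. For instance
  ∂[2,4,5] = [4,5] − [2,5] + [2,4],
  ∂[1,3,5] = [3,5] − [1,5] + [1,3].
The resulting 9×6 matrix has rank 5, and its Smith normal form has invariant factors (1,1,1,1,1).

Now H_k = ker ∂_k / im ∂_{k+1}, so:

  H_0: rank C_0 − rank ∂_1 = 5 − 4 = 1, and the invariant factors of ∂_1 are all 1, so H_0 = Z.
  H_1: rank ker ∂_1 − rank ∂_2 = (9 − 4) − 5 = 0, and the invariant factors of ∂_2 are all 1, so H_1 = 0.
  H_2: rank ker ∂_2 − rank ∂_3 = (6 − 5) − 0 = 1, and there is no ∂_3, so H_2 = Z.

H_0 = Z,  H_1 = 0,  H_2 = Z.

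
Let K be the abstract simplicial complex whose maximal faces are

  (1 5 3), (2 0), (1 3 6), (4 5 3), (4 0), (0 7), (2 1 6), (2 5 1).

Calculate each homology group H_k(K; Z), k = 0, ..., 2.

H_0 ≅ Z,  H_1 ≅ Z,  H_2 = 0.

K has 8 vertices, 13 edges, 5 triangles.
rank ∂_0 = 0, rank ∂_1 = 7 ⇒ b_0 = 8 − 0 − 7 = 1; all invariant factors of ∂_1 are 1 so no torsion. So H_0 ≅ Z.
rank ∂_1 = 7, rank ∂_2 = 5 ⇒ b_1 = 13 − 7 − 5 = 1; all invariant factors of ∂_2 are 1 so no torsion. So H_1 ≅ Z.
rank ∂_2 = 5, rank ∂_3 = 0 ⇒ b_2 = 5 − 5 − 0 = 0. So H_2 ≅ 0.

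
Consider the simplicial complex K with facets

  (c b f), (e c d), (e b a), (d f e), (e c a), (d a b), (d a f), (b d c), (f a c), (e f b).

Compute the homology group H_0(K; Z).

Order the vertices as a < b < c < d < e < f. Listing each simplex with vertices in this order, K has dimension 2 with simplices:

  0-simplices (6): a, b, c, d, e, f
  1-simplices (15): ab, ac, ad, ae, af, bc, bd, be, bf, cd, ce, cf, de, df, ef
  2-simplices (10): abd, abe, ace, acf, adf, bcd, bcf, bef, cde, def

so the chain groups are C_0 ≅ Z^6, C_1 ≅ Z^15, C_2 ≅ Z^10.

∂_1: C_1 → C_0 maps an edge to its endpoints' difference, ∂[p,q] = q − p. For instance
  ∂af = f − a.
As a 6×15 matrix over Z this has rank 5, with invariant factors (1,1,1,1,1).

The boundary map ∂_2: C_2 → C_1 sends each 2-simplex [p,q,r] to [q,r] − [p,r] + [p,q]. For instance
  ∂ace = ce − ae + ac,
  ∂cde = de − ce + cd.
As a 15×10 matrix over Z this has rank 10, with invariant factors (1,1,1,1,1,1,1,1,1,2).

From H_k ≅ ker(∂_k) / im(∂_{k+1}) we obtain:

  H_0: rank C_0 − rank ∂_1 = 6 − 5 = 1, and the invariant factors of ∂_1 are all 1, so H_0 = Z.

(K is a triangulation of the real projective plane RP^2.)

H_0 = Z.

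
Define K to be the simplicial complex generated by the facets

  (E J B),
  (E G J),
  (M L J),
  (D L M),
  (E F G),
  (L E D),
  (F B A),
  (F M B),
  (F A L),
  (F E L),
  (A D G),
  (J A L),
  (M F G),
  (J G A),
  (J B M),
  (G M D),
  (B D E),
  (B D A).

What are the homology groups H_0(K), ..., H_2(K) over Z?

Order the vertices as A < B < D < E < F < G < J < L < M. Listing each simplex with vertices in this order, K has dimension 2 with simplices:

  0-simplices (9): A, B, D, E, F, G, J, L, M
  1-simplices (27): AB, AD, AF, AG, AJ, AL, BD, BE, BF, BJ, BM, DE, DG, DL, DM, EF, EG, EJ, EL, FG, FL, FM, GJ, GM, JL, JM, LM
  2-simplices (18): ABD, ABF, ADG, AFL, AGJ, AJL, BDE, BEJ, BFM, BJM, DEL, DGM, DLM, EFG, EFL, EGJ, FGM, JLM

so the chain groups are C_0 ≅ Z^9, C_1 ≅ Z^27, C_2 ≅ Z^18.

The boundary map ∂_1: C_1 → C_0 is given by ∂[p,q] = [q] − [p]. For instance
  ∂AD = D − A.
The 9×27 boundary matrix has rank 8 and Smith normal form diag(1,1,1,1,1,1,1,1).

∂_2: C_2 → C_1 acts by ∂[p,q,r] = [q,r] − [p,r] + [p,q]. For instance
  ∂JLM = LM − JM + JL,
  ∂BDE = DE − BE + BD.
This gives a 27×18 integer matrix of rank 17; reducing to Smith normal form yields diagonal entries (1,1,1,1,1,1,1,1,1,1,1,1,1,1,1,1,1).

Computing H_k = (kernel of ∂_k) / (image of ∂_{k+1}):

  H_0: rank C_0 − rank ∂_1 = 9 − 8 = 1, and the invariant factors of ∂_1 are all 1, so H_0 = Z.
  H_1: rank ker ∂_1 − rank ∂_2 = (27 − 8) − 17 = 2, and the invariant factors of ∂_2 are all 1, so H_1 = Z^2.
  H_2: rank ker ∂_2 − rank ∂_3 = (18 − 17) − 0 = 1, and there is no ∂_3, so H_2 = Z.

(K is a triangulation of the torus T^2.)

H_0 ≅ Z,  H_1 ≅ Z^2,  H_2 ≅ Z.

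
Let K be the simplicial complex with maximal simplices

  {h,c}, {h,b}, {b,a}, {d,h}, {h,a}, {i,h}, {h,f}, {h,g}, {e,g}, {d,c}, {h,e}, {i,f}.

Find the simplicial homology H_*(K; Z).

Fix the vertex order a < b < c < d < e < f < g < h < i and write every simplex with vertices in increasing order. Then dim K = 1 and the simplices of K are:

  0-simplices (9): a, b, c, d, e, f, g, h, i
  1-simplices (12): ab, ah, bh, cd, ch, dh, eg, eh, fh, fi, gh, hi

so the chain groups are C_0 ≅ Z^9, C_1 ≅ Z^12.

The boundary map ∂_1: C_1 → C_0 sends each edge [p,q] (with p < q) to q − p.
This gives a 9×12 integer matrix of rank 8; reducing to Smith normal form yields diagonal entries (1,1,1,1,1,1,1,1).

Reading off H_k = ker ∂_k / im ∂_{k+1}:

  H_0: rank C_0 − rank ∂_1 = 9 − 8 = 1, and the invariant factors of ∂_1 are all 1, so H_0 = Z.
  H_1: rank ker ∂_1 − rank ∂_2 = (12 − 8) − 0 = 4, and there is no ∂_2, so H_1 = Z^4.

(K is a triangulation of a wedge of 4 circles.)

H_0 ≅ Z,  H_1 ≅ Z^4.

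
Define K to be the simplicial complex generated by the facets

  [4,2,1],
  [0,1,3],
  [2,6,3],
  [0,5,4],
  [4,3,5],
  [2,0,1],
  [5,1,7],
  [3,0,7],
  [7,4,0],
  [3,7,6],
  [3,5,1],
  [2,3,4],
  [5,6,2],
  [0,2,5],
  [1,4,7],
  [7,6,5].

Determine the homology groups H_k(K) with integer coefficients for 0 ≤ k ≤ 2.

Take the total order 0 < 1 < 2 < 3 < 4 < 5 < 6 < 7 on the vertex set. Then K (dimension 2) consists of the simplices:

  0-simplices (8): [0], [1], [2], [3], [4], [5], [6], [7]
  1-simplices (24): (24 of them)
  2-simplices (16): [0,1,2], [0,1,3], [0,2,5], [0,3,7], [0,4,5], [0,4,7], [1,2,4], [1,3,5], [1,4,7], [1,5,7], [2,3,4], [2,3,6], [2,5,6], [3,4,5], [3,6,7], [5,6,7]

Hence C_0 ≅ Z^8, C_1 ≅ Z^24, C_2 ≅ Z^16.

The boundary map ∂_1: C_1 → C_0 sends each edge [p,q] (with p < q) to q − p.
As a 8×24 matrix over Z this has rank 7, with invariant factors (1,1,1,1,1,1,1).

∂_2: C_2 → C_1 maps a triangle to the signed sum of its edges. For instance
  ∂[2,3,4] = [3,4] − [2,4] + [2,3],
  ∂[0,3,7] = [3,7] − [0,7] + [0,3].
As a 24×16 matrix over Z this has rank 15, with invariant factors (1,1,1,1,1,1,1,1,1,1,1,1,1,1,1).

Reading off H_k = ker ∂_k / im ∂_{k+1}:

  H_0: rank C_0 − rank ∂_1 = 8 − 7 = 1, and the invariant factors of ∂_1 are all 1, so H_0 = Z.
  H_1: rank ker ∂_1 − rank ∂_2 = (24 − 7) − 15 = 2, and the invariant factors of ∂_2 are all 1, so H_1 = Z^2.
  H_2: rank ker ∂_2 − rank ∂_3 = (16 − 15) − 0 = 1, and there is no ∂_3, so H_2 = Z.

H_0 = Z,  H_1 = Z^2,  H_2 = Z.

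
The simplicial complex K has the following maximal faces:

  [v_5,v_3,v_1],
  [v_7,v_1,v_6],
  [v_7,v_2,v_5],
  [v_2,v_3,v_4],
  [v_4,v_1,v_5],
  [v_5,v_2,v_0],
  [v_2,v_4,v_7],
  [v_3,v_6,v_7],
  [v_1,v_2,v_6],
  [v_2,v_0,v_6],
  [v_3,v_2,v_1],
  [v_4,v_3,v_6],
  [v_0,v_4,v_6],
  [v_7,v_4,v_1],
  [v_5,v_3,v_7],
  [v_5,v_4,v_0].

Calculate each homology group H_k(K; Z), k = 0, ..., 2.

We work with the vertex ordering v_0 < v_1 < v_2 < v_3 < v_4 < v_5 < v_6 < v_7. The simplices of K, each written with vertices in increasing order, are:

  0-simplices (8): [v_0], [v_1], [v_2], [v_3], [v_4], [v_5], [v_6], [v_7]
  1-simplices (24): (24 of them)
  2-simplices (16): (16 of them)

so the chain groups are C_0 ≅ Z^8, C_1 ≅ Z^24, C_2 ≅ Z^16.

Boundary ∂_1: C_1 → C_0 sends each edge [p,q] (with p < q) to q − p. For instance
  ∂[v_3,v_6] = [v_6] − [v_3].
The 8×24 boundary matrix has rank 7 and Smith normal form diag(1,1,1,1,1,1,1).

The boundary map ∂_2: C_2 → C_1 acts by ∂[p,q,r] = [q,r] − [p,r] + [p,q]. For instance
  ∂[v_1,v_2,v_6] = [v_2,v_6] − [v_1,v_6] + [v_1,v_2],
  ∂[v_3,v_5,v_7] = [v_5,v_7] − [v_3,v_7] + [v_3,v_5].
As a 24×16 matrix over Z this has rank 15, with invariant factors (1,1,1,1,1,1,1,1,1,1,1,1,1,1,1).

Now H_k = ker ∂_k / im ∂_{k+1}, so:

  H_0: rank C_0 − rank ∂_1 = 8 − 7 = 1, and the invariant factors of ∂_1 are all 1, so H_0 = Z.
  H_1: rank ker ∂_1 − rank ∂_2 = (24 − 7) − 15 = 2, and the invariant factors of ∂_2 are all 1, so H_1 = Z^2.
  H_2: rank ker ∂_2 − rank ∂_3 = (16 − 15) − 0 = 1, and there is no ∂_3, so H_2 = Z.

As a check, the Euler characteristic is 8 − 24 + 16 = 0, which agrees with 1 − 2 + 1 = 0.

H_0 ≅ Z,  H_1 ≅ Z^2,  H_2 ≅ Z.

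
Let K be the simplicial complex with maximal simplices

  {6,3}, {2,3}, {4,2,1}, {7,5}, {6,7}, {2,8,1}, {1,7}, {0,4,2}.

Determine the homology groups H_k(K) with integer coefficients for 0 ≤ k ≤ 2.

H_0 = Z,  H_1 = Z,  H_2 = 0.

Fix the vertex order 0 < 1 < 2 < 3 < 4 < 5 < 6 < 7 < 8 and write every simplex with vertices in increasing order. Then dim K = 2 and the simplices of K are:

  0-simplices (9): [0], [1], [2], [3], [4], [5], [6], [7], [8]
  1-simplices (12): [0,2], [0,4], [1,2], [1,4], [1,7], [1,8], [2,3], [2,4], [2,8], [3,6], [5,7], [6,7]
  2-simplices (3): [0,2,4], [1,2,4], [1,2,8]

so the chain groups are C_0 ≅ Z^9, C_1 ≅ Z^12, C_2 ≅ Z^3.

Boundary ∂_1: C_1 → C_0 sends each edge [p,q] (with p < q) to q − p.
The 9×12 boundary matrix has rank 8 and Smith normal form diag(1,1,1,1,1,1,1,1).

∂_2: C_2 → C_1 maps a triangle to the signed sum of its edges. For instance
  ∂[1,2,4] = [2,4] − [1,4] + [1,2],
  ∂[0,2,4] = [2,4] − [0,4] + [0,2].
This gives a 12×3 integer matrix of rank 3; reducing to Smith normal form yields diagonal entries (1,1,1).

Reading off H_k = ker ∂_k / im ∂_{k+1}:

  H_0: rank C_0 − rank ∂_1 = 9 − 8 = 1, and the invariant factors of ∂_1 are all 1, so H_0 = Z.
  H_1: rank ker ∂_1 − rank ∂_2 = (12 − 8) − 3 = 1, and the invariant factors of ∂_2 are all 1, so H_1 = Z.
  H_2: rank ker ∂_2 − rank ∂_3 = (3 − 3) − 0 = 0, and there is no ∂_3, so H_2 = 0.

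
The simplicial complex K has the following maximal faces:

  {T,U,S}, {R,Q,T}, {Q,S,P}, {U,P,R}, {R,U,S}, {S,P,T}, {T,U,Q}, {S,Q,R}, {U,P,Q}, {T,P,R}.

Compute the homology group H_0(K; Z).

H_0 ≅ Z.

Order the vertices as P < Q < R < S < T < U. Listing each simplex with vertices in this order, K has dimension 2 with simplices:

  0-simplices (6): P, Q, R, S, T, U
  1-simplices (15): PQ, PR, PS, PT, PU, QR, QS, QT, QU, RS, RT, RU, ST, SU, TU
  2-simplices (10): PQS, PQU, PRT, PRU, PST, QRS, QRT, QTU, RSU, STU

giving chain groups C_0 ≅ Z^6, C_1 ≅ Z^15, C_2 ≅ Z^10.

The boundary map ∂_1: C_1 → C_0 sends each edge [p,q] (with p < q) to q − p.
This gives a 6×15 integer matrix of rank 5; reducing to Smith normal form yields diagonal entries (1,1,1,1,1).

Boundary ∂_2: C_2 → C_1 maps a triangle to the signed sum of its edges. For instance
  ∂QRS = RS − QS + QR,
  ∂QRT = RT − QT + QR.
This gives a 15×10 integer matrix of rank 10; reducing to Smith normal form yields diagonal entries (1,1,1,1,1,1,1,1,1,2).

From H_k ≅ ker(∂_k) / im(∂_{k+1}) we obtain:

  H_0: rank C_0 − rank ∂_1 = 6 − 5 = 1, and the invariant factors of ∂_1 are all 1, so H_0 ≅ Z.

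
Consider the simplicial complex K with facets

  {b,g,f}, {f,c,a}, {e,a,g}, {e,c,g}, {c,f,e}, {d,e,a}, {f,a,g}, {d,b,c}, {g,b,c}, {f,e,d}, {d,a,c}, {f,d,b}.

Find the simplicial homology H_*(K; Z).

Fix the vertex order a < b < c < d < e < f < g and write every simplex with vertices in increasing order. Then dim K = 2 and the simplices of K are:

  0-simplices (7): a, b, c, d, e, f, g
  1-simplices (18): ac, ad, ae, af, ag, bc, bd, bf, bg, cd, ce, cf, cg, de, df, ef, eg, fg
  2-simplices (12): acd, acf, ade, aeg, afg, bcd, bcg, bdf, bfg, cef, ceg, def

giving chain groups C_0 ≅ Z^7, C_1 ≅ Z^18, C_2 ≅ Z^12.

∂_1: C_1 → C_0 maps an edge to its endpoints' difference, ∂[p,q] = q − p.
As a 7×18 matrix over Z this has rank 6, with invariant factors (1,1,1,1,1,1).

∂_2: C_2 → C_1 maps a triangle to the signed sum of its edges. For instance
  ∂acd = cd − ad + ac,
  ∂cef = ef − cf + ce.
The 18×12 boundary matrix has rank 12 and Smith normal form diag(1,1,1,1,1,1,1,1,1,1,1,2).

From H_k ≅ ker(∂_k) / im(∂_{k+1}) we obtain:

  H_0: rank C_0 − rank ∂_1 = 7 − 6 = 1, and the invariant factors of ∂_1 are all 1, so H_0 = Z.
  H_1: rank ker ∂_1 − rank ∂_2 = (18 − 6) − 12 = 0, and ∂_2 has invariant factor 2 > 1, so H_1 = Z/2.
  H_2: rank ker ∂_2 − rank ∂_3 = (12 − 12) − 0 = 0, and there is no ∂_3, so H_2 = 0.

As a check, the Euler characteristic is 7 − 18 + 12 = 1, which agrees with 1 − 0 + 0 = 1.

H_0 ≅ Z,  H_1 ≅ Z/2,  H_2 = 0.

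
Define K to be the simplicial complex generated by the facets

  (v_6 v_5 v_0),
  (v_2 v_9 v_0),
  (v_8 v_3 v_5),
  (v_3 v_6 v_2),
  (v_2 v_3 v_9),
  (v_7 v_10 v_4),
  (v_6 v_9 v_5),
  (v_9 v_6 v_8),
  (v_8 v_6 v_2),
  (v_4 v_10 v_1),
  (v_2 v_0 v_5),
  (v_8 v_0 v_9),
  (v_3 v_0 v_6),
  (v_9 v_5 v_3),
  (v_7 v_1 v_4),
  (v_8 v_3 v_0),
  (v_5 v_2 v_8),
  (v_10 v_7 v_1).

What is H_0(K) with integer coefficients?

Take the total order v_0 < v_1 < v_2 < v_3 < v_4 < v_5 < v_6 < v_7 < v_8 < v_9 < v_10 on the vertex set. Then K (dimension 2) consists of the simplices:

  0-simplices (11): [v_0], [v_1], [v_2], [v_3], [v_4], [v_5], [v_6], [v_7], [v_8], [v_9], [v_10]
  1-simplices (27): (27 of them)
  2-simplices (18): (18 of them)

so the chain groups are C_0 ≅ Z^11, C_1 ≅ Z^27, C_2 ≅ Z^18.

∂_1: C_1 → C_0 maps an edge to its endpoints' difference, ∂[p,q] = q − p.
The 11×27 boundary matrix has rank 9 and Smith normal form diag(1,1,1,1,1,1,1,1,1).

∂_2: C_2 → C_1 maps a triangle to the signed sum of its edges. For instance
  ∂[v_3,v_5,v_8] = [v_5,v_8] − [v_3,v_8] + [v_3,v_5],
  ∂[v_6,v_8,v_9] = [v_8,v_9] − [v_6,v_9] + [v_6,v_8].
This gives a 27×18 integer matrix of rank 16; reducing to Smith normal form yields diagonal entries (1,1,1,1,1,1,1,1,1,1,1,1,1,1,1,1).

From H_k ≅ ker(∂_k) / im(∂_{k+1}) we obtain:

  H_0: rank C_0 − rank ∂_1 = 11 − 9 = 2, and the invariant factors of ∂_1 are all 1, so H_0 ≅ Z^2.

H_0 ≅ Z^2.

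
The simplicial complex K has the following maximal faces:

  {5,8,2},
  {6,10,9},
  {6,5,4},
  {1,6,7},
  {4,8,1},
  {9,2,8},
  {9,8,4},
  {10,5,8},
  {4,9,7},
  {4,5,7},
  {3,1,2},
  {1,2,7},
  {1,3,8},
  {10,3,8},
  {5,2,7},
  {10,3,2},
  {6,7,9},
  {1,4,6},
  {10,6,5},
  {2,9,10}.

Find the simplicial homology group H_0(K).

H_0 ≅ Z.

K has 10 vertices, 30 edges, 20 triangles.
rank ∂_0 = 0, rank ∂_1 = 9 ⇒ b_0 = 10 − 0 − 9 = 1; all invariant factors of ∂_1 are 1 so no torsion. So H_0 = Z.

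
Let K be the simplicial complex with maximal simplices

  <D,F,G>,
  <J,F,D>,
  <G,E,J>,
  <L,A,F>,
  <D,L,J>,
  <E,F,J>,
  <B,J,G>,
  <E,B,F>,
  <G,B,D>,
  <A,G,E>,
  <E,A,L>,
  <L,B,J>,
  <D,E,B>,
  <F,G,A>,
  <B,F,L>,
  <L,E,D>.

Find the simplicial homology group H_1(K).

H_1 ≅ Z^2.

We work with the vertex ordering A < B < D < E < F < G < J < L. The simplices of K, each written with vertices in increasing order, are:

  0-simplices (8): A, B, D, E, F, G, J, L
  1-simplices (24): AE, AF, AG, AL, BD, BE, BF, BG, BJ, BL, DE, DF, DG, DJ, DL, EF, EG, EJ, EL, FG, FJ, FL, GJ, JL
  2-simplices (16): AEG, AEL, AFG, AFL, BDE, BDG, BEF, BFL, BGJ, BJL, DEL, DFG, DFJ, DJL, EFJ, EGJ

Hence C_0 ≅ Z^8, C_1 ≅ Z^24, C_2 ≅ Z^16.

∂_1: C_1 → C_0 is given by ∂[p,q] = [q] − [p].
The resulting 8×24 matrix has rank 7, and its Smith normal form has invariant factors (1,1,1,1,1,1,1).

Boundary ∂_2: C_2 → C_1 maps a triangle to the signed sum of its edges. For instance
  ∂EFJ = FJ − EJ + EF,
  ∂BDE = DE − BE + BD.
The resulting 24×16 matrix has rank 15, and its Smith normal form has invariant factors (1,1,1,1,1,1,1,1,1,1,1,1,1,1,1).

Reading off H_k = ker ∂_k / im ∂_{k+1}:

  H_1: rank ker ∂_1 − rank ∂_2 = (24 − 7) − 15 = 2, and the invariant factors of ∂_2 are all 1, so H_1 = Z^2.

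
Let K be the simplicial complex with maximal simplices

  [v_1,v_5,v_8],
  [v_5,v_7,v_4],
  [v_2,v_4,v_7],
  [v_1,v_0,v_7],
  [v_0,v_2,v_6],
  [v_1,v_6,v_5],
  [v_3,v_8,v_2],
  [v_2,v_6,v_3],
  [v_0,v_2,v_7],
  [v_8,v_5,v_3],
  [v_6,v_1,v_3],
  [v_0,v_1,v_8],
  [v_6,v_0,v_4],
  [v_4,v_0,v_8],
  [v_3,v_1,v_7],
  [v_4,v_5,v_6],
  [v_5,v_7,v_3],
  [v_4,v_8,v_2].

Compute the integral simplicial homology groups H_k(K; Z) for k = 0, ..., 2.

Fix the vertex order v_0 < v_1 < v_2 < v_3 < v_4 < v_5 < v_6 < v_7 < v_8 and write every simplex with vertices in increasing order. Then dim K = 2 and the simplices of K are:

  0-simplices (9): [v_0], [v_1], [v_2], [v_3], [v_4], [v_5], [v_6], [v_7], [v_8]
  1-simplices (27): (27 of them)
  2-simplices (18): (18 of them)

so the chain groups are C_0 ≅ Z^9, C_1 ≅ Z^27, C_2 ≅ Z^18.

∂_1: C_1 → C_0 is given by ∂[p,q] = [q] − [p]. For instance
  ∂[v_4,v_7] = [v_7] − [v_4].
The resulting 9×27 matrix has rank 8, and its Smith normal form has invariant factors (1,1,1,1,1,1,1,1).

Boundary ∂_2: C_2 → C_1 acts by ∂[p,q,r] = [q,r] − [p,r] + [p,q]. For instance
  ∂[v_0,v_1,v_7] = [v_1,v_7] − [v_0,v_7] + [v_0,v_1],
  ∂[v_2,v_4,v_8] = [v_4,v_8] − [v_2,v_8] + [v_2,v_4].
The resulting 27×18 matrix has rank 18, and its Smith normal form has invariant factors (1,1,1,1,1,1,1,1,1,1,1,1,1,1,1,1,1,2).

From H_k ≅ ker(∂_k) / im(∂_{k+1}) we obtain:

  H_0: rank C_0 − rank ∂_1 = 9 − 8 = 1, and the invariant factors of ∂_1 are all 1, so H_0 ≅ Z.
  H_1: rank ker ∂_1 − rank ∂_2 = (27 − 8) − 18 = 1, and ∂_2 has invariant factor 2 > 1, so H_1 ≅ Z × Z/2.
  H_2: rank ker ∂_2 − rank ∂_3 = (18 − 18) − 0 = 0, and there is no ∂_3, so H_2 ≅ 0.

H_0 ≅ Z,  H_1 ≅ Z × Z/2,  H_2 = 0.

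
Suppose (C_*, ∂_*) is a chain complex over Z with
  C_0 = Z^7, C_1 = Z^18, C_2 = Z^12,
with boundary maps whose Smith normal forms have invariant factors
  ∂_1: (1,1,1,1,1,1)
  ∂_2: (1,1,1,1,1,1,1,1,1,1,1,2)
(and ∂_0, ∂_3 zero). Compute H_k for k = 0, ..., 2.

H_0: b_0 = 7 − 0 − 6 = 1; torsion from ∂_1 factors > 1: none. So H_0 = Z.
H_1: b_1 = 18 − 6 − 12 = 0; torsion from ∂_2 factors > 1: [2]. So H_1 = Z/2Z.
H_2: b_2 = 12 − 12 − 0 = 0; torsion from ∂_3 factors > 1: none. So H_2 = 0.

H_0 = Z,  H_1 = Z/2Z,  H_2 = 0.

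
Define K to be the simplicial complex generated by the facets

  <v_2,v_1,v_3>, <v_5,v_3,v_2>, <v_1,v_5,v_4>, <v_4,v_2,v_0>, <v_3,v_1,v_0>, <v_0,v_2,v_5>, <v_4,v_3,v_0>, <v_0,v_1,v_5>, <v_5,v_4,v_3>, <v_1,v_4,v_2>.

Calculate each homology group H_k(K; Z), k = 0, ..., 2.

We work with the vertex ordering v_0 < v_1 < v_2 < v_3 < v_4 < v_5. The simplices of K, each written with vertices in increasing order, are:

  0-simplices (6): [v_0], [v_1], [v_2], [v_3], [v_4], [v_5]
  1-simplices (15): (15 of them)
  2-simplices (10): [v_0,v_1,v_3], [v_0,v_1,v_5], [v_0,v_2,v_4], [v_0,v_2,v_5], [v_0,v_3,v_4], [v_1,v_2,v_3], [v_1,v_2,v_4], [v_1,v_4,v_5], [v_2,v_3,v_5], [v_3,v_4,v_5]

so the chain groups are C_0 ≅ Z^6, C_1 ≅ Z^15, C_2 ≅ Z^10.

∂_1: C_1 → C_0 is given by ∂[p,q] = [q] − [p]. For instance
  ∂[v_0,v_5] = [v_5] − [v_0].
The resulting 6×15 matrix has rank 5, and its Smith normal form has invariant factors (1,1,1,1,1).

∂_2: C_2 → C_1 acts by ∂[p,q,r] = [q,r] − [p,r] + [p,q]. For instance
  ∂[v_0,v_2,v_5] = [v_2,v_5] − [v_0,v_5] + [v_0,v_2],
  ∂[v_0,v_1,v_5] = [v_1,v_5] − [v_0,v_5] + [v_0,v_1].
The 15×10 boundary matrix has rank 10 and Smith normal form diag(1,1,1,1,1,1,1,1,1,2).

Computing H_k = (kernel of ∂_k) / (image of ∂_{k+1}):

  H_0: rank C_0 − rank ∂_1 = 6 − 5 = 1, and the invariant factors of ∂_1 are all 1, so H_0 ≅ Z.
  H_1: rank ker ∂_1 − rank ∂_2 = (15 − 5) − 10 = 0, and ∂_2 has invariant factor 2 > 1, so H_1 ≅ Z/2.
  H_2: rank ker ∂_2 − rank ∂_3 = (10 − 10) − 0 = 0, and there is no ∂_3, so H_2 ≅ 0.

As a check, the Euler characteristic is 6 − 15 + 10 = 1, which agrees with 1 − 0 + 0 = 1.

H_0 ≅ Z,  H_1 ≅ Z/2,  H_2 = 0.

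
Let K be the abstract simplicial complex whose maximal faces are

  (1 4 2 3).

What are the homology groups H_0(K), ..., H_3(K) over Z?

H_0 = Z,  H_1 = 0,  H_2 = 0,  H_3 = 0.

Order the vertices as 1 < 2 < 3 < 4. Listing each simplex with vertices in this order, K has dimension 3 with simplices:

  0-simplices (4): [1], [2], [3], [4]
  1-simplices (6): [1,2], [1,3], [1,4], [2,3], [2,4], [3,4]
  2-simplices (4): [1,2,3], [1,2,4], [1,3,4], [2,3,4]
  3-simplices (1): [1,2,3,4]

Hence C_0 ≅ Z^4, C_1 ≅ Z^6, C_2 ≅ Z^4, C_3 ≅ Z^1.

Boundary ∂_1: C_1 → C_0 is given by ∂[p,q] = [q] − [p].
The 4×6 boundary matrix has rank 3 and Smith normal form diag(1,1,1).

∂_2: C_2 → C_1 acts by ∂[p,q,r] = [q,r] − [p,r] + [p,q]. For instance
  ∂[1,3,4] = [3,4] − [1,4] + [1,3],
  ∂[1,2,4] = [2,4] − [1,4] + [1,2].
This gives a 6×4 integer matrix of rank 3; reducing to Smith normal form yields diagonal entries (1,1,1).

The boundary map ∂_3: C_3 → C_2 sends each 3-simplex σ to the alternating sum Σ_i (−1)^i (σ with its i-th vertex removed). For instance
  ∂[1,2,3,4] = [2,3,4] − [1,3,4] + [1,2,4] − [1,2,3].
As a 4×1 matrix over Z this has rank 1, with invariant factors (1).

Computing H_k = (kernel of ∂_k) / (image of ∂_{k+1}):

  H_0: rank C_0 − rank ∂_1 = 4 − 3 = 1, and the invariant factors of ∂_1 are all 1, so H_0 = Z.
  H_1: rank ker ∂_1 − rank ∂_2 = (6 − 3) − 3 = 0, and the invariant factors of ∂_2 are all 1, so H_1 = 0.
  H_2: rank ker ∂_2 − rank ∂_3 = (4 − 3) − 1 = 0, and the invariant factors of ∂_3 are all 1, so H_2 = 0.
  H_3: rank ker ∂_3 − rank ∂_4 = (1 − 1) − 0 = 0, and there is no ∂_4, so H_3 = 0.

As a check, the Euler characteristic is 4 − 6 + 4 − 1 = 1, which agrees with 1 − 0 + 0 − 0 = 1.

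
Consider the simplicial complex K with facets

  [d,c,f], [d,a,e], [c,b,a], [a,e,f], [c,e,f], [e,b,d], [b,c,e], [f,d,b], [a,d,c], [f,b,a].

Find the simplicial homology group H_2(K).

H_2 ≅ 0.

Order the vertices as a < b < c < d < e < f. Listing each simplex with vertices in this order, K has dimension 2 with simplices:

  0-simplices (6): a, b, c, d, e, f
  1-simplices (15): ab, ac, ad, ae, af, bc, bd, be, bf, cd, ce, cf, de, df, ef
  2-simplices (10): abc, abf, acd, ade, aef, bce, bde, bdf, cdf, cef

giving chain groups C_0 ≅ Z^6, C_1 ≅ Z^15, C_2 ≅ Z^10.

∂_1: C_1 → C_0 maps an edge to its endpoints' difference, ∂[p,q] = q − p.
This gives a 6×15 integer matrix of rank 5; reducing to Smith normal form yields diagonal entries (1,1,1,1,1).

The boundary map ∂_2: C_2 → C_1 acts by ∂[p,q,r] = [q,r] − [p,r] + [p,q]. For instance
  ∂cdf = df − cf + cd,
  ∂cef = ef − cf + ce.
This gives a 15×10 integer matrix of rank 10; reducing to Smith normal form yields diagonal entries (1,1,1,1,1,1,1,1,1,2).

Now H_k = ker ∂_k / im ∂_{k+1}, so:

  H_2: rank ker ∂_2 − rank ∂_3 = (10 − 10) − 0 = 0, and there is no ∂_3, so H_2 = 0.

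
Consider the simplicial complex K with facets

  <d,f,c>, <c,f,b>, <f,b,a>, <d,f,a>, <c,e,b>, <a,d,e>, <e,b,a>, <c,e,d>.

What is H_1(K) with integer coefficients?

H_1 = 0.

Take the total order a < b < c < d < e < f on the vertex set. Then K (dimension 2) consists of the simplices:

  0-simplices (6): a, b, c, d, e, f
  1-simplices (12): ab, ad, ae, af, bc, be, bf, cd, ce, cf, de, df
  2-simplices (8): abe, abf, ade, adf, bce, bcf, cde, cdf

Hence C_0 ≅ Z^6, C_1 ≅ Z^12, C_2 ≅ Z^8.

∂_1: C_1 → C_0 maps an edge to its endpoints' difference, ∂[p,q] = q − p.
As a 6×12 matrix over Z this has rank 5, with invariant factors (1,1,1,1,1).

∂_2: C_2 → C_1 acts by ∂[p,q,r] = [q,r] − [p,r] + [p,q]. For instance
  ∂cde = de − ce + cd,
  ∂bcf = cf − bf + bc.
This gives a 12×8 integer matrix of rank 7; reducing to Smith normal form yields diagonal entries (1,1,1,1,1,1,1).

Reading off H_k = ker ∂_k / im ∂_{k+1}:

  H_1: rank ker ∂_1 − rank ∂_2 = (12 − 5) − 7 = 0, and the invariant factors of ∂_2 are all 1, so H_1 = 0.

(K is a triangulation of the 2-sphere S^2.)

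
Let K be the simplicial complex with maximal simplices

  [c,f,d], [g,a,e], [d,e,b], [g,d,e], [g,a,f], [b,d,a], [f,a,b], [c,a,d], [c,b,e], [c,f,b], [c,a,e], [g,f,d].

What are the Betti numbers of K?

Take the total order a < b < c < d < e < f < g on the vertex set. Then K (dimension 2) consists of the simplices:

  0-simplices (7): a, b, c, d, e, f, g
  1-simplices (18): ab, ac, ad, ae, af, ag, bc, bd, be, bf, cd, ce, cf, de, df, dg, eg, fg
  2-simplices (12): abd, abf, acd, ace, aeg, afg, bce, bcf, bde, cdf, deg, dfg

Hence C_0 ≅ Z^7, C_1 ≅ Z^18, C_2 ≅ Z^12.

Boundary ∂_1: C_1 → C_0 is given by ∂[p,q] = [q] − [p]. For instance
  ∂ce = e − c.
This gives a 7×18 integer matrix of rank 6; reducing to Smith normal form yields diagonal entries (1,1,1,1,1,1).

∂_2: C_2 → C_1 maps a triangle to the signed sum of its edges. For instance
  ∂abf = bf − af + ab,
  ∂dfg = fg − dg + df.
This gives a 18×12 integer matrix of rank 12; reducing to Smith normal form yields diagonal entries (1,1,1,1,1,1,1,1,1,1,1,2).

Now H_k = ker ∂_k / im ∂_{k+1}, so:

  H_0: rank C_0 − rank ∂_1 = 7 − 6 = 1, and the invariant factors of ∂_1 are all 1, so H_0 = Z.
  H_1: rank ker ∂_1 − rank ∂_2 = (18 − 6) − 12 = 0, and ∂_2 has invariant factor 2 > 1, so H_1 = Z/2Z.
  H_2: rank ker ∂_2 − rank ∂_3 = (12 − 12) − 0 = 0, and there is no ∂_3, so H_2 = 0.

Hence the Betti numbers are b_0 = 1, b_1 = 0, b_2 = 0.

b_0 = 1, b_1 = 0, b_2 = 0.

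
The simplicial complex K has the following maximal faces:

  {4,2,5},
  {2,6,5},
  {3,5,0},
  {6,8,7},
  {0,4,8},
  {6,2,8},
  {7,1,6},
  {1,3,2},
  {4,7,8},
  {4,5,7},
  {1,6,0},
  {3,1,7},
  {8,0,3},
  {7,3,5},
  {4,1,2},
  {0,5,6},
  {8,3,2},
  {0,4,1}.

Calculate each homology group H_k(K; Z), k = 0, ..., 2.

Order the vertices as 0 < 1 < 2 < 3 < 4 < 5 < 6 < 7 < 8. Listing each simplex with vertices in this order, K has dimension 2 with simplices:

  0-simplices (9): [0], [1], [2], [3], [4], [5], [6], [7], [8]
  1-simplices (27): (27 of them)
  2-simplices (18): [0,1,4], [0,1,6], [0,3,5], [0,3,8], [0,4,8], [0,5,6], [1,2,3], [1,2,4], [1,3,7], [1,6,7], [2,3,8], [2,4,5], [2,5,6], [2,6,8], [3,5,7], [4,5,7], [4,7,8], [6,7,8]

Hence C_0 ≅ Z^9, C_1 ≅ Z^27, C_2 ≅ Z^18.

∂_1: C_1 → C_0 is given by ∂[p,q] = [q] − [p]. For instance
  ∂[1,7] = [7] − [1].
This gives a 9×27 integer matrix of rank 8; reducing to Smith normal form yields diagonal entries (1,1,1,1,1,1,1,1).

∂_2: C_2 → C_1 maps a triangle to the signed sum of its edges. For instance
  ∂[0,3,5] = [3,5] − [0,5] + [0,3],
  ∂[0,1,6] = [1,6] − [0,6] + [0,1].
This gives a 27×18 integer matrix of rank 17; reducing to Smith normal form yields diagonal entries (1,1,1,1,1,1,1,1,1,1,1,1,1,1,1,1,1).

Reading off H_k = ker ∂_k / im ∂_{k+1}:

  H_0: rank C_0 − rank ∂_1 = 9 − 8 = 1, and the invariant factors of ∂_1 are all 1, so H_0 ≅ Z.
  H_1: rank ker ∂_1 − rank ∂_2 = (27 − 8) − 17 = 2, and the invariant factors of ∂_2 are all 1, so H_1 ≅ Z^2.
  H_2: rank ker ∂_2 − rank ∂_3 = (18 − 17) − 0 = 1, and there is no ∂_3, so H_2 ≅ Z.

H_0 ≅ Z,  H_1 ≅ Z^2,  H_2 ≅ Z.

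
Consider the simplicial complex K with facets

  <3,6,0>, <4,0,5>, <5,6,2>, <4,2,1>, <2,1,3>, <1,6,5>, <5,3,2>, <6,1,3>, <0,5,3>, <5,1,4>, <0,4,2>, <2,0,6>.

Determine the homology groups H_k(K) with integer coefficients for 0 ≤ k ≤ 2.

Take the total order 0 < 1 < 2 < 3 < 4 < 5 < 6 on the vertex set. Then K (dimension 2) consists of the simplices:

  0-simplices (7): [0], [1], [2], [3], [4], [5], [6]
  1-simplices (18): [0,2], [0,3], [0,4], [0,5], [0,6], [1,2], [1,3], [1,4], [1,5], [1,6], [2,3], [2,4], [2,5], [2,6], [3,5], [3,6], [4,5], [5,6]
  2-simplices (12): [0,2,4], [0,2,6], [0,3,5], [0,3,6], [0,4,5], [1,2,3], [1,2,4], [1,3,6], [1,4,5], [1,5,6], [2,3,5], [2,5,6]

Hence C_0 ≅ Z^7, C_1 ≅ Z^18, C_2 ≅ Z^12.

The boundary map ∂_1: C_1 → C_0 sends each edge [p,q] (with p < q) to q − p. For instance
  ∂[1,2] = [2] − [1].
This gives a 7×18 integer matrix of rank 6; reducing to Smith normal form yields diagonal entries (1,1,1,1,1,1).

∂_2: C_2 → C_1 sends each 2-simplex [p,q,r] to [q,r] − [p,r] + [p,q]. For instance
  ∂[0,4,5] = [4,5] − [0,5] + [0,4],
  ∂[1,4,5] = [4,5] − [1,5] + [1,4].
The 18×12 boundary matrix has rank 12 and Smith normal form diag(1,1,1,1,1,1,1,1,1,1,1,2).

From H_k ≅ ker(∂_k) / im(∂_{k+1}) we obtain:

  H_0: rank C_0 − rank ∂_1 = 7 − 6 = 1, and the invariant factors of ∂_1 are all 1, so H_0 = Z.
  H_1: rank ker ∂_1 − rank ∂_2 = (18 − 6) − 12 = 0, and ∂_2 has invariant factor 2 > 1, so H_1 = Z/2Z.
  H_2: rank ker ∂_2 − rank ∂_3 = (12 − 12) − 0 = 0, and there is no ∂_3, so H_2 = 0.

As a check, the Euler characteristic is 7 − 18 + 12 = 1, which agrees with 1 − 0 + 0 = 1.

H_0 ≅ Z,  H_1 ≅ Z/2Z,  H_2 = 0.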